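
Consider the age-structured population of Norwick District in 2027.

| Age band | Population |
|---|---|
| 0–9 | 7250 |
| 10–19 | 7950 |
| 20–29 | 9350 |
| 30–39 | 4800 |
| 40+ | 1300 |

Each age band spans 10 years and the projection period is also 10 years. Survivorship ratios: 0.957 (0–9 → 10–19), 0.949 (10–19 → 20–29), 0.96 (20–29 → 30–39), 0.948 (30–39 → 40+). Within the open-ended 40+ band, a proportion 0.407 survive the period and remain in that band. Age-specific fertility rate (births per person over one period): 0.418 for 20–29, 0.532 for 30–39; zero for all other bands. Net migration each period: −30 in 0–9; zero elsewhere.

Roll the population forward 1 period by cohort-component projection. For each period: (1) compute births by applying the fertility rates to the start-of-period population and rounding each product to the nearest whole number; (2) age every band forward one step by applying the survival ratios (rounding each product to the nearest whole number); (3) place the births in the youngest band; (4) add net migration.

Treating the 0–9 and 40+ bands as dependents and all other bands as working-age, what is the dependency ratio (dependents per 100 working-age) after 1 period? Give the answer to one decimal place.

(Bands numbered youngest = 1 to oldest = 5.)
Period 1:
Births: 9350 × 0.418 = 3908 ; 4800 × 0.532 = 2554 → total 6462
Band 2: 7250 × 0.957 = 6938
Band 3: 7950 × 0.949 = 7545
Band 4: 9350 × 0.96 = 8976
Band 5: 4800 × 0.948 + 1300 × 0.407 = 4550 + 529 = 5079
Net migration: Band 1 − 30 → 6432
Population now: 0–9=6432, 10–19=6938, 20–29=7545, 30–39=8976, 40+=5079
Dependents (band 0–9 + band 40+) = 6432 + 5079 = 11511; working-age = 23459; ratio = 11511/23459 × 100 = 49.1

49.1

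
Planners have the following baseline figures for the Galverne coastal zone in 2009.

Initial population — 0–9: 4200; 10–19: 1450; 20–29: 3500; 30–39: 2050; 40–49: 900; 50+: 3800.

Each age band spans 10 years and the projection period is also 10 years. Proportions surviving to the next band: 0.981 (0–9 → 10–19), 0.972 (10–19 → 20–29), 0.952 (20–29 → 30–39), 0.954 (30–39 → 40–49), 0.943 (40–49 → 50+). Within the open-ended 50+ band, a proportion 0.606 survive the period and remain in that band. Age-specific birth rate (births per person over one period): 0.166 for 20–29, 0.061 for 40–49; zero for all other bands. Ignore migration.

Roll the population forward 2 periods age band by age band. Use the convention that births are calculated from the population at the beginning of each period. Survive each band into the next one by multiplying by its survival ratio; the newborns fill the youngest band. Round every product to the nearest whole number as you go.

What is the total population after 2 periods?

[period 1]
Births: 3500 × 0.166 = 581  |  900 × 0.061 = 55 ⇒ total 636
10–19: 4200 × 0.981 = 4120
20–29: 1450 × 0.972 = 1409
30–39: 3500 × 0.952 = 3332
40–49: 2050 × 0.954 = 1956
50+: 900 × 0.943 + 3800 × 0.606 = 849 + 2303 = 3152
Giving 636 / 4120 / 1409 / 3332 / 1956 / 3152.
[period 2]
Births: 1409 × 0.166 = 234  |  1956 × 0.061 = 119 ⇒ total 353
10–19: 636 × 0.981 = 624
20–29: 4120 × 0.972 = 4005
30–39: 1409 × 0.952 = 1341
40–49: 3332 × 0.954 = 3179
50+: 1956 × 0.943 + 3152 × 0.606 = 1845 + 1910 = 3755
Giving 353 / 624 / 4005 / 1341 / 3179 / 3755.
Total after period 2: 353 + 624 + 4005 + 1341 + 3179 + 3755 = 13257

13257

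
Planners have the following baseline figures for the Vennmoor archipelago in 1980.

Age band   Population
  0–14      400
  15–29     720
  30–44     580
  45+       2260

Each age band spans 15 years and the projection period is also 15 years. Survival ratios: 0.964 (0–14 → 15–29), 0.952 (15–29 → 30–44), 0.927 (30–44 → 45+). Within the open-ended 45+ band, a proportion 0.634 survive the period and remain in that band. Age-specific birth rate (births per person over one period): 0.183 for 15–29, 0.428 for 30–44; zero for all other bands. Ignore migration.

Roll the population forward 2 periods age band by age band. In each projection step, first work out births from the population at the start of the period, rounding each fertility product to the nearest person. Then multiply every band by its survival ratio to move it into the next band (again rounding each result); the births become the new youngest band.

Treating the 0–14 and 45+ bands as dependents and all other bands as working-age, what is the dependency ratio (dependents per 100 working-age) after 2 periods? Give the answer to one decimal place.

— Period 1 —
Births: 720 × 0.183 = 132  |  580 × 0.428 = 248 → total 380
15–29: 400 × 0.964 = 386
30–44: 720 × 0.952 = 685
45+: 580 × 0.927 + 2260 × 0.634 = 538 + 1433 = 1971
Giving 380 / 386 / 685 / 1971.
— Period 2 —
Births: 386 × 0.183 = 71  |  685 × 0.428 = 293 → total 364
15–29: 380 × 0.964 = 366
30–44: 386 × 0.952 = 367
45+: 685 × 0.927 + 1971 × 0.634 = 635 + 1250 = 1885
Giving 364 / 366 / 367 / 1885.
Dependents (band 0–14 + band 45+) = 364 + 1885 = 2249; working-age = 733; ratio = 2249/733 × 100 = 306.8

306.8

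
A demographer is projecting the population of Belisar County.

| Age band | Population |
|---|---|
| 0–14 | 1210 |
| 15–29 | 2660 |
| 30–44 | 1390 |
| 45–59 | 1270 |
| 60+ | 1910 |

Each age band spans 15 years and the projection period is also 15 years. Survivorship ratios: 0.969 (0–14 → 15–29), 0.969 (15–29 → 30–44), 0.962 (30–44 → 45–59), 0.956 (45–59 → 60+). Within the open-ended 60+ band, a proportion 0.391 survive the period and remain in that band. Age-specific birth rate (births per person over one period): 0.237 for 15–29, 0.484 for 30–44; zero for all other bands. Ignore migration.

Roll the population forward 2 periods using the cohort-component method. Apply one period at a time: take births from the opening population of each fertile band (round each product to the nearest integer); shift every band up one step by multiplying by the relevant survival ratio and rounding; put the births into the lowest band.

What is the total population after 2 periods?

8450

Period 1.
Births: 2660 * 0.237 = 630, 1390 * 0.484 = 673 → total 1303
15–29: 1210 * 0.969 = 1172
30–44: 2660 * 0.969 = 2578
45–59: 1390 * 0.962 = 1337
60+: 1270 * 0.956 + 1910 * 0.391 = 1214 + 747 = 1961
Giving 1303 / 1172 / 2578 / 1337 / 1961.
Period 2.
Births: 1172 * 0.237 = 278, 2578 * 0.484 = 1248 → total 1526
15–29: 1303 * 0.969 = 1263
30–44: 1172 * 0.969 = 1136
45–59: 2578 * 0.962 = 2480
60+: 1337 * 0.956 + 1961 * 0.391 = 1278 + 767 = 2045
Giving 1526 / 1263 / 1136 / 2480 / 2045.
Total after period 2: 1526 + 1263 + 1136 + 2480 + 2045 = 8450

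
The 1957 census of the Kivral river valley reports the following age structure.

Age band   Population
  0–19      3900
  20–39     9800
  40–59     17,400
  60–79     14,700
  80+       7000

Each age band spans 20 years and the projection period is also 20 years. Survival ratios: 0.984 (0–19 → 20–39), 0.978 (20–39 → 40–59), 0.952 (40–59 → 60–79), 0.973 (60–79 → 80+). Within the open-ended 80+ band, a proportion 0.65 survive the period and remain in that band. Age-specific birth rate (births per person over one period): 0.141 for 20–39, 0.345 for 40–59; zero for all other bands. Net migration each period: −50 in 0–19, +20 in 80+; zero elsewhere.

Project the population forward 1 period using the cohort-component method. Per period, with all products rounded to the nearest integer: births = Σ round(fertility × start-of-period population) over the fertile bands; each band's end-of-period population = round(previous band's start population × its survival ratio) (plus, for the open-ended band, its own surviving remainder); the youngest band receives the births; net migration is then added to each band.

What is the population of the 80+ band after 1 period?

18873

Numbering the bands 1..5 from youngest to oldest:
After projecting period 1:
Births: 9800 × 0.141 = 1382 ; 17400 × 0.345 = 6003 → 7385
Band 2: 3900 × 0.984 = 3838
Band 3: 9800 × 0.978 = 9584
Band 4: 17400 × 0.952 = 16565
Band 5: 14700 × 0.973 + 7000 × 0.65 = 14303 + 4550 = 18853
Net migration: Band 1 − 50 → 7335; Band 5 + 20 → 18873
End of period: [7335, 3838, 9584, 16565, 18873]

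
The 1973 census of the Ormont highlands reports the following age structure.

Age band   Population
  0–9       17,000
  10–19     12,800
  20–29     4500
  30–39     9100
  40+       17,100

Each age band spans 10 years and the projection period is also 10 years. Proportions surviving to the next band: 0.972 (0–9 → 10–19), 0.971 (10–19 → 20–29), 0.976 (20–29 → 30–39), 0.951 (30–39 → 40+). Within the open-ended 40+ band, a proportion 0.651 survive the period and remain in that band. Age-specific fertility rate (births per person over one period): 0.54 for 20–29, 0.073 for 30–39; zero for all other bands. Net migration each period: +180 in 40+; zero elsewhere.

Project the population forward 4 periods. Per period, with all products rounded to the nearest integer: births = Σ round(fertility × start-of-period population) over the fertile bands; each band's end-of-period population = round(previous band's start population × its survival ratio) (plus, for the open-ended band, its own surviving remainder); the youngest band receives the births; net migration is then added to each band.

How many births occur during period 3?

9550

— Period 1 —
Births: 4500 × 0.54 = 2430  |  9100 × 0.073 = 664 ⇒ total 3094
10–19: 17000 × 0.972 = 16524
20–29: 12800 × 0.971 = 12429
30–39: 4500 × 0.976 = 4392
40+: 9100 × 0.951 + 17100 × 0.651 = 8654 + 11132 = 19786
Net migration: 40+ + 180 → 19966
Population now: 0–9=3094, 10–19=16524, 20–29=12429, 30–39=4392, 40+=19966
— Period 2 —
Births: 12429 × 0.54 = 6712  |  4392 × 0.073 = 321 ⇒ total 7033
10–19: 3094 × 0.972 = 3007
20–29: 16524 × 0.971 = 16045
30–39: 12429 × 0.976 = 12131
40+: 4392 × 0.951 + 19966 × 0.651 = 4177 + 12998 = 17175
Net migration: 40+ + 180 → 17355
Population now: 0–9=7033, 10–19=3007, 20–29=16045, 30–39=12131, 40+=17355
— Period 3 —
Births: 16045 × 0.54 = 8664  |  12131 × 0.073 = 886 ⇒ total 9550
10–19: 7033 × 0.972 = 6836
20–29: 3007 × 0.971 = 2920
30–39: 16045 × 0.976 = 15660
40+: 12131 × 0.951 + 17355 × 0.651 = 11537 + 11298 = 22835
Net migration: 40+ + 180 → 23015
Population now: 0–9=9550, 10–19=6836, 20–29=2920, 30–39=15660, 40+=23015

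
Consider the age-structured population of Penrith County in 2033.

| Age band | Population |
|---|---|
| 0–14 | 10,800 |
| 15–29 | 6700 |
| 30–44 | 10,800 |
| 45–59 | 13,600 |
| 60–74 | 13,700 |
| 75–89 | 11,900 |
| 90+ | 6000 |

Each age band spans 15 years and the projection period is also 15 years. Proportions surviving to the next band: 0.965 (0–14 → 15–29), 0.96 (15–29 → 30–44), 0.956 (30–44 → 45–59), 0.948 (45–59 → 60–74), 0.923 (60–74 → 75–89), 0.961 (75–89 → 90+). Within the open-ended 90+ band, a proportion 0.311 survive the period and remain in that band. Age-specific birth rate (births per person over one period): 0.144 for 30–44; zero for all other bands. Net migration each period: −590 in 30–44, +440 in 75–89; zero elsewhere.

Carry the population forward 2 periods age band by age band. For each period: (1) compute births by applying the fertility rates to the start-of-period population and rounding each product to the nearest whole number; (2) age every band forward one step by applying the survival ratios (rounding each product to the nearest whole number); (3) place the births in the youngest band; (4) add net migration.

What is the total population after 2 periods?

56182

Call the bands 1 to 7, youngest first.
Period 1.
Births: 10800 * 0.144 = 1555
Band 2: 10800 * 0.965 = 10422
Band 3: 6700 * 0.96 = 6432
Band 4: 10800 * 0.956 = 10325
Band 5: 13600 * 0.948 = 12893
Band 6: 13700 * 0.923 = 12645
Band 7: 11900 * 0.961 + 6000 * 0.311 = 11436 + 1866 = 13302
Net migration: Band 3 − 590 → 5842; Band 6 + 440 → 13085
End of period: [1555, 10422, 5842, 10325, 12893, 13085, 13302]
Period 2.
Births: 5842 * 0.144 = 841
Band 2: 1555 * 0.965 = 1501
Band 3: 10422 * 0.96 = 10005
Band 4: 5842 * 0.956 = 5585
Band 5: 10325 * 0.948 = 9788
Band 6: 12893 * 0.923 = 11900
Band 7: 13085 * 0.961 + 13302 * 0.311 = 12575 + 4137 = 16712
Net migration: Band 3 − 590 → 9415; Band 6 + 440 → 12340
End of period: [841, 1501, 9415, 5585, 9788, 12340, 16712]
Total after period 2: 841 + 1501 + 9415 + 5585 + 9788 + 12340 + 16712 = 56182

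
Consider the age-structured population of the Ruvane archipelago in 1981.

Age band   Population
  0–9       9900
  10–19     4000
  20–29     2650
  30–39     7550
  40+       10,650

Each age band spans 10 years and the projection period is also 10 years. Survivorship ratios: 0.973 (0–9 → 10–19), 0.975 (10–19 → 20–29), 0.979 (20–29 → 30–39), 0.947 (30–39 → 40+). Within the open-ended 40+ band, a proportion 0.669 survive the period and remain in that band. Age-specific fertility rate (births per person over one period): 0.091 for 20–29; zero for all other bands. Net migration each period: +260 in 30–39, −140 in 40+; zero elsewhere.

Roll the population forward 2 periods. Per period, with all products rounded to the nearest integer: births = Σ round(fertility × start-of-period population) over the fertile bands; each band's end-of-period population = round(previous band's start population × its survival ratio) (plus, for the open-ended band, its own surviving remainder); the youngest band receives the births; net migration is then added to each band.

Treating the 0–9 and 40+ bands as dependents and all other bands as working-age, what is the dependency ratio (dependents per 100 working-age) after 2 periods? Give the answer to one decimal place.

90.3

[period 1]
Births: 2650 * 0.091 = 241
10–19: 9900 * 0.973 = 9633
20–29: 4000 * 0.975 = 3900
30–39: 2650 * 0.979 = 2594
40+: 7550 * 0.947 + 10650 * 0.669 = 7150 + 7125 = 14275
Net migration: 30–39 + 260 → 2854; 40+ − 140 → 14135
End of period: [241, 9633, 3900, 2854, 14135]
[period 2]
Births: 3900 * 0.091 = 355
10–19: 241 * 0.973 = 234
20–29: 9633 * 0.975 = 9392
30–39: 3900 * 0.979 = 3818
40+: 2854 * 0.947 + 14135 * 0.669 = 2703 + 9456 = 12159
Net migration: 30–39 + 260 → 4078; 40+ − 140 → 12019
End of period: [355, 234, 9392, 4078, 12019]
Dependents (band 0–9 + band 40+) = 355 + 12019 = 12374; working-age = 13704; ratio = 12374/13704 × 100 = 90.3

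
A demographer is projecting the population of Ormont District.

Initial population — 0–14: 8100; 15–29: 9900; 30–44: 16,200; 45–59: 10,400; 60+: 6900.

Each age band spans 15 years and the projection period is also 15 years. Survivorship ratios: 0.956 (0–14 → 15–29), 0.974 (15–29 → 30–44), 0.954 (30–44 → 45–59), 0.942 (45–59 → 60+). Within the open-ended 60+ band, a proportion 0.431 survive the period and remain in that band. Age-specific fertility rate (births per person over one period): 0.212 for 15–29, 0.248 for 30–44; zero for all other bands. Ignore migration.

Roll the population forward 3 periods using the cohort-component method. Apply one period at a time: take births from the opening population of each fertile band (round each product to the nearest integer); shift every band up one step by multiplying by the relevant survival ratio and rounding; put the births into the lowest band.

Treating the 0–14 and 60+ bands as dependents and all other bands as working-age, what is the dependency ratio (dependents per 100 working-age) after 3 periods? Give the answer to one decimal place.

121.9

[period 1]
Births: 9900 × 0.212 = 2099  |  16200 × 0.248 = 4018 ⇒ total 6117
15–29: 8100 × 0.956 = 7744
30–44: 9900 × 0.974 = 9643
45–59: 16200 × 0.954 = 15455
60+: 10400 × 0.942 + 6900 × 0.431 = 9797 + 2974 = 12771
Population now: 0–14=6117, 15–29=7744, 30–44=9643, 45–59=15455, 60+=12771
[period 2]
Births: 7744 × 0.212 = 1642  |  9643 × 0.248 = 2391 ⇒ total 4033
15–29: 6117 × 0.956 = 5848
30–44: 7744 × 0.974 = 7543
45–59: 9643 × 0.954 = 9199
60+: 15455 × 0.942 + 12771 × 0.431 = 14559 + 5504 = 20063
Population now: 0–14=4033, 15–29=5848, 30–44=7543, 45–59=9199, 60+=20063
[period 3]
Births: 5848 × 0.212 = 1240  |  7543 × 0.248 = 1871 ⇒ total 3111
15–29: 4033 × 0.956 = 3856
30–44: 5848 × 0.974 = 5696
45–59: 7543 × 0.954 = 7196
60+: 9199 × 0.942 + 20063 × 0.431 = 8665 + 8647 = 17312
Population now: 0–14=3111, 15–29=3856, 30–44=5696, 45–59=7196, 60+=17312
Dependents (band 0–14 + band 60+) = 3111 + 17312 = 20423; working-age = 16748; ratio = 20423/16748 × 100 = 121.9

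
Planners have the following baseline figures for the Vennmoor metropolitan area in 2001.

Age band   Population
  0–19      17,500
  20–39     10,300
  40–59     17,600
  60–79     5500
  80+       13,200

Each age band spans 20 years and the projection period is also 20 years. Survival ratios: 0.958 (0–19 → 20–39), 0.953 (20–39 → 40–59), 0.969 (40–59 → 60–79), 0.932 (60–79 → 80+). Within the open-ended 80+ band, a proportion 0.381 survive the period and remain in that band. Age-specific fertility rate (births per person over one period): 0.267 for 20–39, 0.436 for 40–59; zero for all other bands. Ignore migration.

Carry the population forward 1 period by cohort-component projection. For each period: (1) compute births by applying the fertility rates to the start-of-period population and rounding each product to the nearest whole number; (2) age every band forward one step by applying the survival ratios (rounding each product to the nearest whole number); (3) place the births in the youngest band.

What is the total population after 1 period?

— Period 1 —
Births: 10300 × 0.267 = 2750, 17600 × 0.436 = 7674 → total 10424
20–39: 17500 × 0.958 = 16765
40–59: 10300 × 0.953 = 9816
60–79: 17600 × 0.969 = 17054
80+: 5500 × 0.932 + 13200 × 0.381 = 5126 + 5029 = 10155
End of period: [10424, 16765, 9816, 17054, 10155]
Total after period 1: 10424 + 16765 + 9816 + 17054 + 10155 = 64214

64214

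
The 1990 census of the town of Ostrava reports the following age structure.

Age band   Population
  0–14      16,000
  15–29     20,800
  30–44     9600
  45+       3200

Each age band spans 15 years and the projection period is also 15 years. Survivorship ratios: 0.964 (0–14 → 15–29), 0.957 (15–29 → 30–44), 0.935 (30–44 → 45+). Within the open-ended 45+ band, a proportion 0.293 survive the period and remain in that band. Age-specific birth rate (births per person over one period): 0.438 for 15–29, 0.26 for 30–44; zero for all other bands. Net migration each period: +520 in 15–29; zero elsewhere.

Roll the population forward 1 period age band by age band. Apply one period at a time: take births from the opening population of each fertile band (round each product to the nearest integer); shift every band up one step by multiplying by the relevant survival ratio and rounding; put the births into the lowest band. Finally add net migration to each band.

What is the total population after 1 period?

57370

Call the bands 1 to 4, youngest first.
Period 1:
Births: 20800 × 0.438 = 9110 ; 9600 × 0.26 = 2496 → total 11606
Band 2: 16000 × 0.964 = 15424
Band 3: 20800 × 0.957 = 19906
Band 4: 9600 × 0.935 + 3200 × 0.293 = 8976 + 938 = 9914
Net migration: Band 2 + 520 → 15944
Population now: 0–14=11606, 15–29=15944, 30–44=19906, 45+=9914
Total after period 1: 11606 + 15944 + 19906 + 9914 = 57370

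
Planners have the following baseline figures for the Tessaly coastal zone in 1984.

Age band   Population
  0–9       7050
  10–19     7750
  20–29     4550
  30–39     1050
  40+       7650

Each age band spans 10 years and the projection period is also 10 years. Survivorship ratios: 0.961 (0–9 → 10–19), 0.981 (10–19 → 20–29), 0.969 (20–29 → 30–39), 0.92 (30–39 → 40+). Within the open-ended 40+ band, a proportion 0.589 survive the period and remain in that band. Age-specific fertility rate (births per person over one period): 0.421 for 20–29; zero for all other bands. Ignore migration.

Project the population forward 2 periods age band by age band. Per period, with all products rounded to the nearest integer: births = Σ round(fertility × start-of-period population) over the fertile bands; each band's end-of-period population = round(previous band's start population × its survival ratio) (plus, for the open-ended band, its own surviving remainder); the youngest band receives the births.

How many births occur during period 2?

3201

(Bands numbered youngest = 1 to oldest = 5.)
[period 1]
Births: 4550 × 0.421 = 1916
Band 2: 7050 × 0.961 = 6775
Band 3: 7750 × 0.981 = 7603
Band 4: 4550 × 0.969 = 4409
Band 5: 1050 × 0.92 + 7650 × 0.589 = 966 + 4506 = 5472
Population now: 0–9=1916, 10–19=6775, 20–29=7603, 30–39=4409, 40+=5472
[period 2]
Births: 7603 × 0.421 = 3201
Band 2: 1916 × 0.961 = 1841
Band 3: 6775 × 0.981 = 6646
Band 4: 7603 × 0.969 = 7367
Band 5: 4409 × 0.92 + 5472 × 0.589 = 4056 + 3223 = 7279
Population now: 0–9=3201, 10–19=1841, 20–29=6646, 30–39=7367, 40+=7279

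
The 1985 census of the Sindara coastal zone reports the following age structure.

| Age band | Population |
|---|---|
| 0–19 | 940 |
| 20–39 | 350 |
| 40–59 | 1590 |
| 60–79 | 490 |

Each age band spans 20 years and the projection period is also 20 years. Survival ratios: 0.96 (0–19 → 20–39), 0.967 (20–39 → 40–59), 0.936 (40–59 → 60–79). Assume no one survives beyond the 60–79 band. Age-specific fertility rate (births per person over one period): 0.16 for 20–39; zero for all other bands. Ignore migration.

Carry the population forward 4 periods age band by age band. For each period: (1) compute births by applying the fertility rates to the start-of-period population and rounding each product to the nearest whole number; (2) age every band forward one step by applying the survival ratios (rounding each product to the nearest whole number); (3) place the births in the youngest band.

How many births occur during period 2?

After projecting period 1:
Births: 350 × 0.16 = 56
20–39: 940 × 0.96 = 902
40–59: 350 × 0.967 = 338
60–79: 1590 × 0.936 = 1488
End of period: [56, 902, 338, 1488]
After projecting period 2:
Births: 902 × 0.16 = 144
20–39: 56 × 0.96 = 54
40–59: 902 × 0.967 = 872
60–79: 338 × 0.936 = 316
End of period: [144, 54, 872, 316]

144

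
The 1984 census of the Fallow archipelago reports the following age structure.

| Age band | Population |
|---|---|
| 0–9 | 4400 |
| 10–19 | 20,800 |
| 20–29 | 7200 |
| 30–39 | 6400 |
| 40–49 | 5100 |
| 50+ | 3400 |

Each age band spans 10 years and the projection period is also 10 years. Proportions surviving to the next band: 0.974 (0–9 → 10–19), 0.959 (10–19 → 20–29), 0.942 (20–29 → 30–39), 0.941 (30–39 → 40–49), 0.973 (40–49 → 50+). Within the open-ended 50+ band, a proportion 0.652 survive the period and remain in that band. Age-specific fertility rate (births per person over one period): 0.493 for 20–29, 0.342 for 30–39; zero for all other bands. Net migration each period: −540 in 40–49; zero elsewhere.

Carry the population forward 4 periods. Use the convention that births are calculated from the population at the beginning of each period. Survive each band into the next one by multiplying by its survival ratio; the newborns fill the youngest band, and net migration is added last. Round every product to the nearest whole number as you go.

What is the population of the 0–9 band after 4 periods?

After projecting period 1:
Births: 7200 × 0.493 = 3550 ; 6400 × 0.342 = 2189 → total 5739
10–19: 4400 × 0.974 = 4286
20–29: 20800 × 0.959 = 19947
30–39: 7200 × 0.942 = 6782
40–49: 6400 × 0.941 = 6022
50+: 5100 × 0.973 + 3400 × 0.652 = 4962 + 2217 = 7179
Net migration: 40–49 − 540 → 5482
Giving 5739 / 4286 / 19947 / 6782 / 5482 / 7179.
After projecting period 2:
Births: 19947 × 0.493 = 9834 ; 6782 × 0.342 = 2319 → total 12153
10–19: 5739 × 0.974 = 5590
20–29: 4286 × 0.959 = 4110
30–39: 19947 × 0.942 = 18790
40–49: 6782 × 0.941 = 6382
50+: 5482 × 0.973 + 7179 × 0.652 = 5334 + 4681 = 10015
Net migration: 40–49 − 540 → 5842
Giving 12153 / 5590 / 4110 / 18790 / 5842 / 10015.
After projecting period 3:
Births: 4110 × 0.493 = 2026 ; 18790 × 0.342 = 6426 → total 8452
10–19: 12153 × 0.974 = 11837
20–29: 5590 × 0.959 = 5361
30–39: 4110 × 0.942 = 3872
40–49: 18790 × 0.941 = 17681
50+: 5842 × 0.973 + 10015 × 0.652 = 5684 + 6530 = 12214
Net migration: 40–49 − 540 → 17141
Giving 8452 / 11837 / 5361 / 3872 / 17141 / 12214.
After projecting period 4:
Births: 5361 × 0.493 = 2643 ; 3872 × 0.342 = 1324 → total 3967
10–19: 8452 × 0.974 = 8232
20–29: 11837 × 0.959 = 11352
30–39: 5361 × 0.942 = 5050
40–49: 3872 × 0.941 = 3644
50+: 17141 × 0.973 + 12214 × 0.652 = 16678 + 7964 = 24642
Net migration: 40–49 − 540 → 3104
Giving 3967 / 8232 / 11352 / 5050 / 3104 / 24642.

3967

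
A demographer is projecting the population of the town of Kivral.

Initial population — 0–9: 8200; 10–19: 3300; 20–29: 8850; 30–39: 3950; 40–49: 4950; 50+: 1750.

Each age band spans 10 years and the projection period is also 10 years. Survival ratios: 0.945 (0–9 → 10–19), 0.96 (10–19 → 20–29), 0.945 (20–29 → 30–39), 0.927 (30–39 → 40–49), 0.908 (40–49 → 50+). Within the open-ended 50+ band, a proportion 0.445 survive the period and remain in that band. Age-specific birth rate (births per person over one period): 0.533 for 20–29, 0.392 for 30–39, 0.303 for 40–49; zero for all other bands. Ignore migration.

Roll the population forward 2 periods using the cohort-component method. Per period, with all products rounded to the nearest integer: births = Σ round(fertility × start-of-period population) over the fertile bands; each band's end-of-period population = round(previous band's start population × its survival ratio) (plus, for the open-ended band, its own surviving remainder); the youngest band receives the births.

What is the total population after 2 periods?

(Bands numbered youngest = 1 to oldest = 6.)
Period 1:
Births: 8850 × 0.533 = 4717 ; 3950 × 0.392 = 1548 ; 4950 × 0.303 = 1500 — total 7765
Band 2: 8200 × 0.945 = 7749
Band 3: 3300 × 0.96 = 3168
Band 4: 8850 × 0.945 = 8363
Band 5: 3950 × 0.927 = 3662
Band 6: 4950 × 0.908 + 1750 × 0.445 = 4495 + 779 = 5274
→ [7765, 7749, 3168, 8363, 3662, 5274]
Period 2:
Births: 3168 × 0.533 = 1689 ; 8363 × 0.392 = 3278 ; 3662 × 0.303 = 1110 — total 6077
Band 2: 7765 × 0.945 = 7338
Band 3: 7749 × 0.96 = 7439
Band 4: 3168 × 0.945 = 2994
Band 5: 8363 × 0.927 = 7753
Band 6: 3662 × 0.908 + 5274 × 0.445 = 3325 + 2347 = 5672
→ [6077, 7338, 7439, 2994, 7753, 5672]
Total after period 2: 6077 + 7338 + 7439 + 2994 + 7753 + 5672 = 37273

37273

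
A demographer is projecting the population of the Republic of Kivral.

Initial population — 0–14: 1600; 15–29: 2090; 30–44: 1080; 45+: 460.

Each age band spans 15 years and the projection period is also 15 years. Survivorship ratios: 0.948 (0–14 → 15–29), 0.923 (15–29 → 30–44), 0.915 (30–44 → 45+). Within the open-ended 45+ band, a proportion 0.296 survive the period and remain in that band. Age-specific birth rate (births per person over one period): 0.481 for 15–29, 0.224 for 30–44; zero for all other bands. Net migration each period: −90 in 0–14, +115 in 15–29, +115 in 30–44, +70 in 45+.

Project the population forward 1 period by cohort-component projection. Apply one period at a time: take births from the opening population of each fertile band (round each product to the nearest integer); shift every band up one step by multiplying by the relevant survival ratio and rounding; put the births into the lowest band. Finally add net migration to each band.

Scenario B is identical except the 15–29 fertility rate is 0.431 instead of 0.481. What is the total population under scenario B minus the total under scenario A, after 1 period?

-104

Numbering the bands 1..4 from youngest to oldest:
Period 1.
Births: 2090 * 0.481 = 1005  |  1080 * 0.224 = 242 → total 1247
Band 2: 1600 * 0.948 = 1517
Band 3: 2090 * 0.923 = 1929
Band 4: 1080 * 0.915 + 460 * 0.296 = 988 + 136 = 1124
Net migration: Band 1 − 90 → 1157; Band 2 + 115 → 1632; Band 3 + 115 → 2044; Band 4 + 70 → 1194
Population now: 0–14=1157, 15–29=1632, 30–44=2044, 45+=1194
Scenario A total after 1 period: 6027
Scenario B projection —
Period 1.
Births: 2090 * 0.431 = 901  |  1080 * 0.224 = 242 → total 1143
Band 2: 1600 * 0.948 = 1517
Band 3: 2090 * 0.923 = 1929
Band 4: 1080 * 0.915 + 460 * 0.296 = 988 + 136 = 1124
Net migration: Band 1 − 90 → 1053; Band 2 + 115 → 1632; Band 3 + 115 → 2044; Band 4 + 70 → 1194
Population now: 0–14=1053, 15–29=1632, 30–44=2044, 45+=1194
Scenario B total after 1 period: 5923
Difference B − A = 5923 − 6027 = -104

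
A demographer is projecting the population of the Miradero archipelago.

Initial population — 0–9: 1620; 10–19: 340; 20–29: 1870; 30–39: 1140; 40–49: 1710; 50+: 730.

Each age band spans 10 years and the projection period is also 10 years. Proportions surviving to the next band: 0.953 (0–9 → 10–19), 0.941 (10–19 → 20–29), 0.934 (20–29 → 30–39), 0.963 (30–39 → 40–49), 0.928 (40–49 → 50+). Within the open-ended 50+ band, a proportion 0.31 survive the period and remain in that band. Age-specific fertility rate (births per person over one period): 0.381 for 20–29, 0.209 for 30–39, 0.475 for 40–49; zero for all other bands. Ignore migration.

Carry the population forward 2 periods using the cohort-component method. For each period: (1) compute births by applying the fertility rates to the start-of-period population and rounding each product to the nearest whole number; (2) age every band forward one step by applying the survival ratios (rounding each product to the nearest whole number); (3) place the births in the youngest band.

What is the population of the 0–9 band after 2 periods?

[period 1]
Births: 1870 * 0.381 = 712  |  1140 * 0.209 = 238  |  1710 * 0.475 = 812 ⇒ total 1762
10–19: 1620 * 0.953 = 1544
20–29: 340 * 0.941 = 320
30–39: 1870 * 0.934 = 1747
40–49: 1140 * 0.963 = 1098
50+: 1710 * 0.928 + 730 * 0.31 = 1587 + 226 = 1813
→ [1762, 1544, 320, 1747, 1098, 1813]
[period 2]
Births: 320 * 0.381 = 122  |  1747 * 0.209 = 365  |  1098 * 0.475 = 522 ⇒ total 1009
10–19: 1762 * 0.953 = 1679
20–29: 1544 * 0.941 = 1453
30–39: 320 * 0.934 = 299
40–49: 1747 * 0.963 = 1682
50+: 1098 * 0.928 + 1813 * 0.31 = 1019 + 562 = 1581
→ [1009, 1679, 1453, 299, 1682, 1581]

1009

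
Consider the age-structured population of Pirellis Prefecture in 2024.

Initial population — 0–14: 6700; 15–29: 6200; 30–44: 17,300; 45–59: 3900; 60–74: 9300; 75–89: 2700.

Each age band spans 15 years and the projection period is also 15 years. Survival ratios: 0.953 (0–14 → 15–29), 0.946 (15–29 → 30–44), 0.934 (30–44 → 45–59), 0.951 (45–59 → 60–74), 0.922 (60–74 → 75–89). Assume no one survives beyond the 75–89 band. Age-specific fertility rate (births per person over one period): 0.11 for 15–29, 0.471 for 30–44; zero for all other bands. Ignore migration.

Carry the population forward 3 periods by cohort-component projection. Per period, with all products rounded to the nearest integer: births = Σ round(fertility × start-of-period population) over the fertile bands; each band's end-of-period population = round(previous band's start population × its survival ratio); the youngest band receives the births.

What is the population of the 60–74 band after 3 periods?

(Bands numbered youngest = 1 to oldest = 6.)
Period 1.
Births: 6200 × 0.11 = 682, 17300 × 0.471 = 8148 → 8830
Band 2: 6700 × 0.953 = 6385
Band 3: 6200 × 0.946 = 5865
Band 4: 17300 × 0.934 = 16158
Band 5: 3900 × 0.951 = 3709
Band 6: 9300 × 0.922 = 8575
→ [8830, 6385, 5865, 16158, 3709, 8575]
Period 2.
Births: 6385 × 0.11 = 702, 5865 × 0.471 = 2762 → 3464
Band 2: 8830 × 0.953 = 8415
Band 3: 6385 × 0.946 = 6040
Band 4: 5865 × 0.934 = 5478
Band 5: 16158 × 0.951 = 15366
Band 6: 3709 × 0.922 = 3420
→ [3464, 8415, 6040, 5478, 15366, 3420]
Period 3.
Births: 8415 × 0.11 = 926, 6040 × 0.471 = 2845 → 3771
Band 2: 3464 × 0.953 = 3301
Band 3: 8415 × 0.946 = 7961
Band 4: 6040 × 0.934 = 5641
Band 5: 5478 × 0.951 = 5210
Band 6: 15366 × 0.922 = 14167
→ [3771, 3301, 7961, 5641, 5210, 14167]

5210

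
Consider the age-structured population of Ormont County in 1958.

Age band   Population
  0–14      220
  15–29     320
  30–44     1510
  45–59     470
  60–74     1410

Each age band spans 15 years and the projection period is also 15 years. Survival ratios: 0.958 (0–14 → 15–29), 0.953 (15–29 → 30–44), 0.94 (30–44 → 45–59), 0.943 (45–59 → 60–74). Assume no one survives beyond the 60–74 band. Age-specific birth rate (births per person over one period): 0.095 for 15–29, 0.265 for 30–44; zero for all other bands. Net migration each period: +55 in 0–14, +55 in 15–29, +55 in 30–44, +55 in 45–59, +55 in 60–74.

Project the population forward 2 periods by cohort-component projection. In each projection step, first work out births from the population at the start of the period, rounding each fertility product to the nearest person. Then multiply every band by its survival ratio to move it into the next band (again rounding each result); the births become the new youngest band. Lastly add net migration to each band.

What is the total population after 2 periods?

2841

[period 1]
Births: 320 × 0.095 = 30  |  1510 × 0.265 = 400 ⇒ total 430
15–29: 220 × 0.958 = 211
30–44: 320 × 0.953 = 305
45–59: 1510 × 0.94 = 1419
60–74: 470 × 0.943 = 443
Net migration: 0–14 + 55 → 485; 15–29 + 55 → 266; 30–44 + 55 → 360; 45–59 + 55 → 1474; 60–74 + 55 → 498
Population now: 0–14=485, 15–29=266, 30–44=360, 45–59=1474, 60–74=498
[period 2]
Births: 266 × 0.095 = 25  |  360 × 0.265 = 95 ⇒ total 120
15–29: 485 × 0.958 = 465
30–44: 266 × 0.953 = 253
45–59: 360 × 0.94 = 338
60–74: 1474 × 0.943 = 1390
Net migration: 0–14 + 55 → 175; 15–29 + 55 → 520; 30–44 + 55 → 308; 45–59 + 55 → 393; 60–74 + 55 → 1445
Population now: 0–14=175, 15–29=520, 30–44=308, 45–59=393, 60–74=1445
Total after period 2: 175 + 520 + 308 + 393 + 1445 = 2841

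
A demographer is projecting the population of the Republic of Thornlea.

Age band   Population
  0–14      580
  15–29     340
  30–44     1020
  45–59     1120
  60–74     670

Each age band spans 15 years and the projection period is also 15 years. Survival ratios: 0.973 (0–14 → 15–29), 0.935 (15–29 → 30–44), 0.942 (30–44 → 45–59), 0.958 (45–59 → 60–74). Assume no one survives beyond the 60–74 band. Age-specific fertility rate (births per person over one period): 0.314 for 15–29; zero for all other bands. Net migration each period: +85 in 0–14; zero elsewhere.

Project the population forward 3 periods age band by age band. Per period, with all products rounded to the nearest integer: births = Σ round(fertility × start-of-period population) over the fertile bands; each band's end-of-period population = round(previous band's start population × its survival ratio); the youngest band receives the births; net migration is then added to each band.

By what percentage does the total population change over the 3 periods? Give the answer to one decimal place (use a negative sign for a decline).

After projecting period 1:
Births: 340 × 0.314 = 107
15–29: 580 × 0.973 = 564
30–44: 340 × 0.935 = 318
45–59: 1020 × 0.942 = 961
60–74: 1120 × 0.958 = 1073
Net migration: 0–14 + 85 → 192
Giving 192 / 564 / 318 / 961 / 1073.
After projecting period 2:
Births: 564 × 0.314 = 177
15–29: 192 × 0.973 = 187
30–44: 564 × 0.935 = 527
45–59: 318 × 0.942 = 300
60–74: 961 × 0.958 = 921
Net migration: 0–14 + 85 → 262
Giving 262 / 187 / 527 / 300 / 921.
After projecting period 3:
Births: 187 × 0.314 = 59
15–29: 262 × 0.973 = 255
30–44: 187 × 0.935 = 175
45–59: 527 × 0.942 = 496
60–74: 300 × 0.958 = 287
Net migration: 0–14 + 85 → 144
Giving 144 / 255 / 175 / 496 / 287.
Total: 3730 → 1357; change = -2373; percentage change = -63.6%

-63.6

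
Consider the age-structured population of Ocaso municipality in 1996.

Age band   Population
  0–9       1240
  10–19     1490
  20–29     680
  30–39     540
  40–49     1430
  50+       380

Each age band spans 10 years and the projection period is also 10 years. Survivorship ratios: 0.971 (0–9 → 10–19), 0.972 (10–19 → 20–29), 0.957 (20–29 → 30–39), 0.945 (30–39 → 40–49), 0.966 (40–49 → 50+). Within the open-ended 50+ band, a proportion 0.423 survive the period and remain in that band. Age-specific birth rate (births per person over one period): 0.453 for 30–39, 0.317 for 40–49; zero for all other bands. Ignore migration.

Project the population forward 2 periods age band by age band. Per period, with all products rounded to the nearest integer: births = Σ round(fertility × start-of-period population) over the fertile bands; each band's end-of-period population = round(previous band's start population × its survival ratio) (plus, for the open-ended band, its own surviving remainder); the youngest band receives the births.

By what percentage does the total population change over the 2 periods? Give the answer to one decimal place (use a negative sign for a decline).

Call the bands 1 to 6, youngest first.
Period 1.
Births: 540 * 0.453 = 245  |  1430 * 0.317 = 453 → total 698
Band 2: 1240 * 0.971 = 1204
Band 3: 1490 * 0.972 = 1448
Band 4: 680 * 0.957 = 651
Band 5: 540 * 0.945 = 510
Band 6: 1430 * 0.966 + 380 * 0.423 = 1381 + 161 = 1542
Giving 698 / 1204 / 1448 / 651 / 510 / 1542.
Period 2.
Births: 651 * 0.453 = 295  |  510 * 0.317 = 162 → total 457
Band 2: 698 * 0.971 = 678
Band 3: 1204 * 0.972 = 1170
Band 4: 1448 * 0.957 = 1386
Band 5: 651 * 0.945 = 615
Band 6: 510 * 0.966 + 1542 * 0.423 = 493 + 652 = 1145
Giving 457 / 678 / 1170 / 1386 / 615 / 1145.
Total: 5760 → 5451; change = -309; percentage change = -5.4%

-5.4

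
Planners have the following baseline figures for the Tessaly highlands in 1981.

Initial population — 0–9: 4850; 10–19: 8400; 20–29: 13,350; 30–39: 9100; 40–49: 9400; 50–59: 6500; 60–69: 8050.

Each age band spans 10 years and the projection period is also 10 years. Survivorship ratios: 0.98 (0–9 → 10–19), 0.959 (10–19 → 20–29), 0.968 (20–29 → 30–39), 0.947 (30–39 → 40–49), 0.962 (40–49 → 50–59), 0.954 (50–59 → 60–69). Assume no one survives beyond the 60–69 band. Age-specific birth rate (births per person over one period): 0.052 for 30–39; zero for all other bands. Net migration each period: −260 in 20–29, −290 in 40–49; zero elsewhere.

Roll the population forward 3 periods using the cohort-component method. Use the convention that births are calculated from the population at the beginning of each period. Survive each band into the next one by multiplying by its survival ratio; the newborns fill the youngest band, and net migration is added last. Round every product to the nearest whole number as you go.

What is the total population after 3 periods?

31390

Numbering the bands 1..7 from youngest to oldest:
After projecting period 1:
Births: 9100 × 0.052 = 473
Band 2: 4850 × 0.98 = 4753
Band 3: 8400 × 0.959 = 8056
Band 4: 13350 × 0.968 = 12923
Band 5: 9100 × 0.947 = 8618
Band 6: 9400 × 0.962 = 9043
Band 7: 6500 × 0.954 = 6201
Net migration: Band 3 − 260 → 7796; Band 5 − 290 → 8328
End of period: [473, 4753, 7796, 12923, 8328, 9043, 6201]
After projecting period 2:
Births: 12923 × 0.052 = 672
Band 2: 473 × 0.98 = 464
Band 3: 4753 × 0.959 = 4558
Band 4: 7796 × 0.968 = 7547
Band 5: 12923 × 0.947 = 12238
Band 6: 8328 × 0.962 = 8012
Band 7: 9043 × 0.954 = 8627
Net migration: Band 3 − 260 → 4298; Band 5 − 290 → 11948
End of period: [672, 464, 4298, 7547, 11948, 8012, 8627]
After projecting period 3:
Births: 7547 × 0.052 = 392
Band 2: 672 × 0.98 = 659
Band 3: 464 × 0.959 = 445
Band 4: 4298 × 0.968 = 4160
Band 5: 7547 × 0.947 = 7147
Band 6: 11948 × 0.962 = 11494
Band 7: 8012 × 0.954 = 7643
Net migration: Band 3 − 260 → 185; Band 5 − 290 → 6857
End of period: [392, 659, 185, 4160, 6857, 11494, 7643]
Total after period 3: 392 + 659 + 185 + 4160 + 6857 + 11494 + 7643 = 31390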